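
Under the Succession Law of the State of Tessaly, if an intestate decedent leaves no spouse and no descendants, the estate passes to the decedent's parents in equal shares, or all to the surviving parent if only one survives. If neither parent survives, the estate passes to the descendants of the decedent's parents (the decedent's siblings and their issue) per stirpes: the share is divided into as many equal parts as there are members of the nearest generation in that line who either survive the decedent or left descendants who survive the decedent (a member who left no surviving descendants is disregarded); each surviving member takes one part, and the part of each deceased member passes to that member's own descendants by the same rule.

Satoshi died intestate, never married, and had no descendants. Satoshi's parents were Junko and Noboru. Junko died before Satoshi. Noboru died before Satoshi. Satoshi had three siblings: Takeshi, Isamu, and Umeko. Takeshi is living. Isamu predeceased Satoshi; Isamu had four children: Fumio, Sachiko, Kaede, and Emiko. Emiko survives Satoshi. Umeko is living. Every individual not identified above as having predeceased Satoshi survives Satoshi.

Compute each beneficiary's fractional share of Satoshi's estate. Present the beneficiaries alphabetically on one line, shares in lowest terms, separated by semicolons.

Emiko 1/12; Fumio 1/12; Kaede 1/12; Sachiko 1/12; Takeshi 1/3; Umeko 1/3

Neither parent survives and there are no descendants, so the estate passes to Satoshi's siblings and their issue per stirpes.
The estate is divided into 3 equal shares of 1/3 among Takeshi, Isamu, Umeko.
Takeshi is living and takes 1/3.
Isamu predeceased; the 1/3 allotted to Isamu's branch passes to Isamu's issue by representation.
The 1/3 is divided into 4 equal shares of 1/12 among Fumio, Sachiko, Kaede, Emiko.
Fumio is living and takes 1/12.
Sachiko is living and takes 1/12.
Kaede is living and takes 1/12.
Emiko is living and takes 1/12.
Umeko is living and takes 1/3.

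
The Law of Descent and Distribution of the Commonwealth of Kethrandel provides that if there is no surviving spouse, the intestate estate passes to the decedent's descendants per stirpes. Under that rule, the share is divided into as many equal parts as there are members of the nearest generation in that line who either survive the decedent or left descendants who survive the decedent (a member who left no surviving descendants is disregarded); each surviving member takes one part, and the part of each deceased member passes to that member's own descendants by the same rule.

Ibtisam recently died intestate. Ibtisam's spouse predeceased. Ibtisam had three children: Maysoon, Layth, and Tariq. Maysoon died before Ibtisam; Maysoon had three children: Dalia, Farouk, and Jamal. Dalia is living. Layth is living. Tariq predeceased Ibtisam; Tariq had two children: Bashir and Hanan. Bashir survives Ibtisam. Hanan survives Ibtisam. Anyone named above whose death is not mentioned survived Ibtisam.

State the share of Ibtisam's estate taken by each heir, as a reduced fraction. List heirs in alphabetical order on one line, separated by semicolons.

Bashir 1/6; Dalia 1/9; Farouk 1/9; Hanan 1/6; Jamal 1/9; Layth 1/3

There is no surviving spouse, so the entire estate passes to Ibtisam's descendants per stirpes.
The estate is divided into 3 equal shares of 1/3 among Maysoon, Layth, Tariq.
Maysoon predeceased; the 1/3 allotted to Maysoon's branch passes to Maysoon's issue by representation.
The 1/3 is divided into 3 equal shares of 1/9 among Dalia, Farouk, Jamal.
Dalia is living and takes 1/9.
Farouk is living and takes 1/9.
Jamal is living and takes 1/9.
Layth is living and takes 1/3.
Tariq predeceased; the 1/3 allotted to Tariq's branch passes to Tariq's issue by representation.
The 1/3 is divided into 2 equal shares of 1/6 among Bashir, Hanan.
Bashir is living and takes 1/6.
Hanan is living and takes 1/6.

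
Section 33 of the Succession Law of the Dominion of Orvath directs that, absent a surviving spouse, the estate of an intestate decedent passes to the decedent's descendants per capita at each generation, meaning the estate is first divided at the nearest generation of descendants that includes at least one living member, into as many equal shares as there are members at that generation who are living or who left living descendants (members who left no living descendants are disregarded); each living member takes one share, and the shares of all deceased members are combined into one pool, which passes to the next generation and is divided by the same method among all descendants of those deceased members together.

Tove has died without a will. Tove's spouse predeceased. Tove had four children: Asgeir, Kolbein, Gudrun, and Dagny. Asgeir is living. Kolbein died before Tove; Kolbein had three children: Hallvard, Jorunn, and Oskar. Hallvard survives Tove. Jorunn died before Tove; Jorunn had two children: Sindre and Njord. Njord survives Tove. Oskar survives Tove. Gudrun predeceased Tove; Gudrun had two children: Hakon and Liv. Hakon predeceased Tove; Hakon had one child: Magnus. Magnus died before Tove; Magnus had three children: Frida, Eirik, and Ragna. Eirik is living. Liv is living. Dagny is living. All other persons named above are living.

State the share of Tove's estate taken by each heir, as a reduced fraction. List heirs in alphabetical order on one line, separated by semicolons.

There is no surviving spouse, so the entire estate passes to Tove's descendants per capita at each generation.
At generation 1 (Asgeir, Kolbein, Gudrun, Dagny) there are 4 shares of (1)/4 = 1/4 each.
Living: Asgeir and Dagny — each takes 1/4.
Deceased: Kolbein and Gudrun. Their combined 1/2 is pooled and carried to generation 2.
At generation 2 (Hallvard, Jorunn, Oskar, Hakon, Liv) there are 5 shares of (1/2)/5 = 1/10 each.
Living: Hallvard, Oskar, and Liv — each takes 1/10.
Deceased: Jorunn and Hakon. Their combined 1/5 is pooled and carried to generation 3.
At generation 3 (Sindre, Njord, Magnus) there are 3 shares of (1/5)/3 = 1/15 each.
Living: Sindre and Njord — each takes 1/15.
Deceased: Magnus. That 1/15 share is carried to generation 4.
At generation 4 (Frida, Eirik, Ragna) there are 3 shares of (1/15)/3 = 1/45 each.
Living: Frida, Eirik, and Ragna — each takes 1/45.

Asgeir 1/4; Dagny 1/4; Eirik 1/45; Frida 1/45; Hallvard 1/10; Liv 1/10; Njord 1/15; Oskar 1/10; Ragna 1/45; Sindre 1/15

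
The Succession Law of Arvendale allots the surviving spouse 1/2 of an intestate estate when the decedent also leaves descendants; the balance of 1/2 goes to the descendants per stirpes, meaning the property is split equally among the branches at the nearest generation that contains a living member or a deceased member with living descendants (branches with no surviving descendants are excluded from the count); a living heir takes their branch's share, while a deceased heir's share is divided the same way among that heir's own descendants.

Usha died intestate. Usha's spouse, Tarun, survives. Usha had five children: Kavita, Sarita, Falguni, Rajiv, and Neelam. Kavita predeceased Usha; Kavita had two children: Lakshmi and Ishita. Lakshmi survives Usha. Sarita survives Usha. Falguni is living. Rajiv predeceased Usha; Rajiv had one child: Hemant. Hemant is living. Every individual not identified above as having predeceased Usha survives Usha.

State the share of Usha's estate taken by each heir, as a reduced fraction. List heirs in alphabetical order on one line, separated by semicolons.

Tarun, as surviving spouse, takes 1/2.
The remaining 1/2 passes to Usha's descendants per stirpes.
The 1/2 is divided into 5 equal shares of 1/10 among Kavita, Sarita, Falguni, Rajiv, Neelam.
Kavita predeceased; the 1/10 allotted to Kavita's branch passes to Kavita's issue by representation.
The 1/10 is divided into 2 equal shares of 1/20 among Lakshmi, Ishita.
Lakshmi is living and takes 1/20.
Ishita is living and takes 1/20.
Sarita is living and takes 1/10.
Falguni is living and takes 1/10.
Rajiv predeceased; the 1/10 allotted to Rajiv's branch passes to Rajiv's issue by representation.
Hemant is the sole taker at this level and receives the full 1/10.
Neelam is living and takes 1/10.

Falguni 1/10; Hemant 1/10; Ishita 1/20; Lakshmi 1/20; Neelam 1/10; Sarita 1/10; Tarun 1/2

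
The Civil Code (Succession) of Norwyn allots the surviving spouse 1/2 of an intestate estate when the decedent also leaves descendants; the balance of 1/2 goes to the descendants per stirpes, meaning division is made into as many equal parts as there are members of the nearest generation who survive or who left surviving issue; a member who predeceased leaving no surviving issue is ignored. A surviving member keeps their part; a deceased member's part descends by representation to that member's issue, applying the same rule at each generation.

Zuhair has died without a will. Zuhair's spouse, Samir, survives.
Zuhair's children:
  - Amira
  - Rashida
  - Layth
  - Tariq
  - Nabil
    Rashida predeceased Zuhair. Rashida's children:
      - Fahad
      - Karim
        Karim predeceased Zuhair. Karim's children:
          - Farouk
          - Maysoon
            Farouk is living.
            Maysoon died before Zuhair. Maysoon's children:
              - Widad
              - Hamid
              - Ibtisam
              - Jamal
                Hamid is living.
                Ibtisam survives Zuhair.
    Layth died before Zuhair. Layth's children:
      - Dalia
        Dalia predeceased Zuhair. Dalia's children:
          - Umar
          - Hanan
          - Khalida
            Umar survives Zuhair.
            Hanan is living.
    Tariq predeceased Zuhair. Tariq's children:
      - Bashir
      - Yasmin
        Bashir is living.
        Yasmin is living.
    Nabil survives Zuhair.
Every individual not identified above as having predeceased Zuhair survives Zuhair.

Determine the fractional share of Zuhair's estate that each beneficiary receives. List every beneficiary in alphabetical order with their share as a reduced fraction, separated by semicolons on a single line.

Samir, as surviving spouse, takes 1/2.
The remaining 1/2 passes to Zuhair's descendants per stirpes.
The 1/2 is divided into 5 equal shares of 1/10 among Amira, Rashida, Layth, Tariq, Nabil.
Amira is living and takes 1/10.
Rashida predeceased; the 1/10 allotted to Rashida's branch passes to Rashida's issue by representation.
The 1/10 is divided into 2 equal shares of 1/20 among Fahad, Karim.
Fahad is living and takes 1/20.
Karim predeceased; the 1/20 allotted to Karim's branch passes to Karim's issue by representation.
The 1/20 is divided into 2 equal shares of 1/40 among Farouk, Maysoon.
Farouk is living and takes 1/40.
Maysoon predeceased; the 1/40 allotted to Maysoon's branch passes to Maysoon's issue by representation.
The 1/40 is divided into 4 equal shares of 1/160 among Widad, Hamid, Ibtisam, Jamal.
Widad is living and takes 1/160.
Hamid is living and takes 1/160.
Ibtisam is living and takes 1/160.
Jamal is living and takes 1/160.
Layth predeceased; the 1/10 allotted to Layth's branch passes to Layth's issue by representation.
Dalia's line is the sole branch at this level, so the full 1/10 passes to Dalia's issue by representation.
The 1/10 is divided into 3 equal shares of 1/30 among Umar, Hanan, Khalida.
Umar is living and takes 1/30.
Hanan is living and takes 1/30.
Khalida is living and takes 1/30.
Tariq predeceased; the 1/10 allotted to Tariq's branch passes to Tariq's issue by representation.
The 1/10 is divided into 2 equal shares of 1/20 among Bashir, Yasmin.
Bashir is living and takes 1/20.
Yasmin is living and takes 1/20.
Nabil is living and takes 1/10.

Amira 1/10; Bashir 1/20; Fahad 1/20; Farouk 1/40; Hamid 1/160; Hanan 1/30; Ibtisam 1/160; Jamal 1/160; Khalida 1/30; Nabil 1/10; Samir 1/2; Umar 1/30; Widad 1/160; Yasmin 1/20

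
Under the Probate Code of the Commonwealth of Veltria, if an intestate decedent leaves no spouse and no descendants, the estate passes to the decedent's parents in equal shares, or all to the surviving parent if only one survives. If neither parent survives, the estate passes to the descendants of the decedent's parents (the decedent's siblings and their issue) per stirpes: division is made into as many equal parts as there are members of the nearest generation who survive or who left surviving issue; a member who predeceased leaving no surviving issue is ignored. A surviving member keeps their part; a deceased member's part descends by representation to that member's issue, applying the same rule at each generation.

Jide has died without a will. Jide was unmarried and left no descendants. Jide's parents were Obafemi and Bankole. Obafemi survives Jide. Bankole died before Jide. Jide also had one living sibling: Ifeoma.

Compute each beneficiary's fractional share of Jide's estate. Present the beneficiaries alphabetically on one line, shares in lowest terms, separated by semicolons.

Obafemi 1

Only one parent, Obafemi, survives, so Obafemi takes the entire estate. The siblings take nothing because a surviving parent has priority.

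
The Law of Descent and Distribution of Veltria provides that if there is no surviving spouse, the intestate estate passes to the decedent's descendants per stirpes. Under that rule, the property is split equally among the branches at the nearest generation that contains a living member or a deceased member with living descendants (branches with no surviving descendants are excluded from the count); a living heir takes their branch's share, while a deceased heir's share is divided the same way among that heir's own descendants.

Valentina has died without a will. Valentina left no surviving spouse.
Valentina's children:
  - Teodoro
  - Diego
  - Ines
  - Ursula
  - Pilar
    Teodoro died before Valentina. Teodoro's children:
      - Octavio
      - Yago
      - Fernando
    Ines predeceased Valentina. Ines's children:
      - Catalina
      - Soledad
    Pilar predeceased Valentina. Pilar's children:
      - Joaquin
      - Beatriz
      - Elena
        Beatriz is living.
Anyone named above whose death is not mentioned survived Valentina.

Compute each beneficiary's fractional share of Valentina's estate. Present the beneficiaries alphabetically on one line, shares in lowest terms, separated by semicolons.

There is no surviving spouse, so the entire estate passes to Valentina's descendants per stirpes.
The estate is divided into 5 equal shares of 1/5 among Teodoro, Diego, Ines, Ursula, Pilar.
Teodoro predeceased; the 1/5 allotted to Teodoro's branch passes to Teodoro's issue by representation.
The 1/5 is divided into 3 equal shares of 1/15 among Octavio, Yago, Fernando.
Octavio is living and takes 1/15.
Yago is living and takes 1/15.
Fernando is living and takes 1/15.
Diego is living and takes 1/5.
Ines predeceased; the 1/5 allotted to Ines's branch passes to Ines's issue by representation.
The 1/5 is divided into 2 equal shares of 1/10 among Catalina, Soledad.
Catalina is living and takes 1/10.
Soledad is living and takes 1/10.
Ursula is living and takes 1/5.
Pilar predeceased; the 1/5 allotted to Pilar's branch passes to Pilar's issue by representation.
The 1/5 is divided into 3 equal shares of 1/15 among Joaquin, Beatriz, Elena.
Joaquin is living and takes 1/15.
Beatriz is living and takes 1/15.
Elena is living and takes 1/15.

Beatriz 1/15; Catalina 1/10; Diego 1/5; Elena 1/15; Fernando 1/15; Joaquin 1/15; Octavio 1/15; Soledad 1/10; Ursula 1/5; Yago 1/15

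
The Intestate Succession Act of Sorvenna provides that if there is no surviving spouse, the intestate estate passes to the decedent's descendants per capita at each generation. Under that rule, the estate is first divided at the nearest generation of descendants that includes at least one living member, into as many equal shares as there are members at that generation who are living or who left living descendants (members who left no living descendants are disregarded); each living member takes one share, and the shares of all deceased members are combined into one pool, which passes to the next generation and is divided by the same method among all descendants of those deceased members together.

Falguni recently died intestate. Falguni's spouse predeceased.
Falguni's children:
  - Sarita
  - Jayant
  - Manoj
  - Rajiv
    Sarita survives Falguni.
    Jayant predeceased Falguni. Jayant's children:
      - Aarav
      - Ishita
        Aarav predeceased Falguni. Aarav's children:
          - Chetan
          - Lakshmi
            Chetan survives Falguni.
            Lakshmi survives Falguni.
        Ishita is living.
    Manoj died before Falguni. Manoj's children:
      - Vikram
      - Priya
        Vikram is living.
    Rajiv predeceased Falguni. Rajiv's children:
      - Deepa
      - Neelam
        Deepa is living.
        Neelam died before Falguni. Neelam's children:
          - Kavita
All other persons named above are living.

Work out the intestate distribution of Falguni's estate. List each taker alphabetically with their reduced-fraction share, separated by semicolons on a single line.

There is no surviving spouse, so the entire estate passes to Falguni's descendants per capita at each generation.
At generation 1 (Sarita, Jayant, Manoj, Rajiv) there are 4 shares of (1)/4 = 1/4 each.
Living: Sarita — each takes 1/4.
Deceased: Jayant, Manoj, and Rajiv. Their combined 3/4 is pooled and carried to generation 2.
At generation 2 (Aarav, Ishita, Vikram, Priya, Deepa, Neelam) there are 6 shares of (3/4)/6 = 1/8 each.
Living: Ishita, Vikram, Priya, and Deepa — each takes 1/8.
Deceased: Aarav and Neelam. Their combined 1/4 is pooled and carried to generation 3.
At generation 3 (Chetan, Lakshmi, Kavita) there are 3 shares of (1/4)/3 = 1/12 each.
Living: Chetan, Lakshmi, and Kavita — each takes 1/12.

Chetan 1/12; Deepa 1/8; Ishita 1/8; Kavita 1/12; Lakshmi 1/12; Priya 1/8; Sarita 1/4; Vikram 1/8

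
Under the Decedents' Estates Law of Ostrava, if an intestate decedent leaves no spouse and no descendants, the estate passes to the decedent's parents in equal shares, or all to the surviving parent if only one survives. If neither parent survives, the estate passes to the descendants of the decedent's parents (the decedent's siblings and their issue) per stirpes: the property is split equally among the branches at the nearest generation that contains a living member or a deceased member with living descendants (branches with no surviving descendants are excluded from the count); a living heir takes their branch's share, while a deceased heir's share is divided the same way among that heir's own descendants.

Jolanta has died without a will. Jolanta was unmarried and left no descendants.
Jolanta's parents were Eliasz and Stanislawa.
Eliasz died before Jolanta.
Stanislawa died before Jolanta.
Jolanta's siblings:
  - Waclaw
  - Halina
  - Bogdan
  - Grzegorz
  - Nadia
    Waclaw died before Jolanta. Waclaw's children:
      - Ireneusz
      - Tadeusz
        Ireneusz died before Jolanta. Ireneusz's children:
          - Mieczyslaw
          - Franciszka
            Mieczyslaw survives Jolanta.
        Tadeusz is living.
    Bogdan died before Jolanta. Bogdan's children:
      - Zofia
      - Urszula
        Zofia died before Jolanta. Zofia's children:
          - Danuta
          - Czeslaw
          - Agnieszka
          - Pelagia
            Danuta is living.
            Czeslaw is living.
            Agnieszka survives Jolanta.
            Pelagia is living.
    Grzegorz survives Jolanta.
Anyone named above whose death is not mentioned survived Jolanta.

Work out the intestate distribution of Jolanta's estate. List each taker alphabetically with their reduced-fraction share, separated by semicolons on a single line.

Agnieszka 1/40; Czeslaw 1/40; Danuta 1/40; Franciszka 1/20; Grzegorz 1/5; Halina 1/5; Mieczyslaw 1/20; Nadia 1/5; Pelagia 1/40; Tadeusz 1/10; Urszula 1/10

Neither parent survives and there are no descendants, so the estate passes to Jolanta's siblings and their issue per stirpes.
The estate is divided into 5 equal shares of 1/5 among Waclaw, Halina, Bogdan, Grzegorz, Nadia.
Waclaw predeceased; the 1/5 allotted to Waclaw's branch passes to Waclaw's issue by representation.
The 1/5 is divided into 2 equal shares of 1/10 among Ireneusz, Tadeusz.
Ireneusz predeceased; the 1/10 allotted to Ireneusz's branch passes to Ireneusz's issue by representation.
The 1/10 is divided into 2 equal shares of 1/20 among Mieczyslaw, Franciszka.
Mieczyslaw is living and takes 1/20.
Franciszka is living and takes 1/20.
Tadeusz is living and takes 1/10.
Halina is living and takes 1/5.
Bogdan predeceased; the 1/5 allotted to Bogdan's branch passes to Bogdan's issue by representation.
The 1/5 is divided into 2 equal shares of 1/10 among Zofia, Urszula.
Zofia predeceased; the 1/10 allotted to Zofia's branch passes to Zofia's issue by representation.
The 1/10 is divided into 4 equal shares of 1/40 among Danuta, Czeslaw, Agnieszka, Pelagia.
Danuta is living and takes 1/40.
Czeslaw is living and takes 1/40.
Agnieszka is living and takes 1/40.
Pelagia is living and takes 1/40.
Urszula is living and takes 1/10.
Grzegorz is living and takes 1/5.
Nadia is living and takes 1/5.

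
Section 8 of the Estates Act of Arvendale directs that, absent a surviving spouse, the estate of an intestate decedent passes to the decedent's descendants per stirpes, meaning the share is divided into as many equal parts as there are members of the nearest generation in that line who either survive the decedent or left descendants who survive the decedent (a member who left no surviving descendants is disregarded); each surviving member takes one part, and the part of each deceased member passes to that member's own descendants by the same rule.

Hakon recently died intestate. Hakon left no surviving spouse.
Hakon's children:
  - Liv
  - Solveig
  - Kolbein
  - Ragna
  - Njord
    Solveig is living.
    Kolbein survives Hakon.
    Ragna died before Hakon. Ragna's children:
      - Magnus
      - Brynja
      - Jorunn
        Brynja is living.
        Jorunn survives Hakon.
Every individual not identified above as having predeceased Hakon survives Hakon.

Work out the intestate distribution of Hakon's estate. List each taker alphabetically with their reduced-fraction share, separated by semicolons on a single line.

Brynja 1/15; Jorunn 1/15; Kolbein 1/5; Liv 1/5; Magnus 1/15; Njord 1/5; Solveig 1/5

There is no surviving spouse, so the entire estate passes to Hakon's descendants per stirpes.
The estate is divided into 5 equal shares of 1/5 among Liv, Solveig, Kolbein, Ragna, Njord.
Liv is living and takes 1/5.
Solveig is living and takes 1/5.
Kolbein is living and takes 1/5.
Ragna predeceased; the 1/5 allotted to Ragna's branch passes to Ragna's issue by representation.
The 1/5 is divided into 3 equal shares of 1/15 among Magnus, Brynja, Jorunn.
Magnus is living and takes 1/15.
Brynja is living and takes 1/15.
Jorunn is living and takes 1/15.
Njord is living and takes 1/5.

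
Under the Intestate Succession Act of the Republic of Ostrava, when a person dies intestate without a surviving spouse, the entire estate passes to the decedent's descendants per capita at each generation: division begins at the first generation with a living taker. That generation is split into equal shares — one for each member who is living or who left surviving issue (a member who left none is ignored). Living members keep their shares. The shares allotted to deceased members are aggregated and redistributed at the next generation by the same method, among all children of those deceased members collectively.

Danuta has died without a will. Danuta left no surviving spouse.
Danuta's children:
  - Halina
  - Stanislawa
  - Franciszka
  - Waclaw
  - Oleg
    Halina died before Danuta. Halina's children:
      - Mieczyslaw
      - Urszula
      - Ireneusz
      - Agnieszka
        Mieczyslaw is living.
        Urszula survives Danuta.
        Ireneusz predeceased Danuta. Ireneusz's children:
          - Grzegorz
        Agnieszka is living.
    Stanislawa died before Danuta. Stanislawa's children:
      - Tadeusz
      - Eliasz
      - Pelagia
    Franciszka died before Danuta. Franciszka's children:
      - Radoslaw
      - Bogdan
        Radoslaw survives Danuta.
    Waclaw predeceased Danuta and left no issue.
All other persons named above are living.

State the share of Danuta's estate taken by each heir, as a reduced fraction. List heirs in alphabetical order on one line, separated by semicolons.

Agnieszka 1/12; Bogdan 1/12; Eliasz 1/12; Grzegorz 1/12; Mieczyslaw 1/12; Oleg 1/4; Pelagia 1/12; Radoslaw 1/12; Tadeusz 1/12; Urszula 1/12

There is no surviving spouse, so the entire estate passes to Danuta's descendants per capita at each generation.
At generation 1 (Halina, Stanislawa, Franciszka, Oleg) there are 4 shares of (1)/4 = 1/4 each.
Living: Oleg — each takes 1/4.
Deceased: Halina, Stanislawa, and Franciszka. Their combined 3/4 is pooled and carried to generation 2.
At generation 2 (Mieczyslaw, Urszula, Ireneusz, Agnieszka, Tadeusz, Eliasz, Pelagia, Radoslaw, Bogdan) there are 9 shares of (3/4)/9 = 1/12 each.
Living: Mieczyslaw, Urszula, Agnieszka, Tadeusz, Eliasz, Pelagia, Radoslaw, and Bogdan — each takes 1/12.
Deceased: Ireneusz. That 1/12 share is carried to generation 3.
At generation 3 (Grzegorz) there are 1 shares of (1/12)/1 = 1/12 each.
Living: Grzegorz — each takes 1/12.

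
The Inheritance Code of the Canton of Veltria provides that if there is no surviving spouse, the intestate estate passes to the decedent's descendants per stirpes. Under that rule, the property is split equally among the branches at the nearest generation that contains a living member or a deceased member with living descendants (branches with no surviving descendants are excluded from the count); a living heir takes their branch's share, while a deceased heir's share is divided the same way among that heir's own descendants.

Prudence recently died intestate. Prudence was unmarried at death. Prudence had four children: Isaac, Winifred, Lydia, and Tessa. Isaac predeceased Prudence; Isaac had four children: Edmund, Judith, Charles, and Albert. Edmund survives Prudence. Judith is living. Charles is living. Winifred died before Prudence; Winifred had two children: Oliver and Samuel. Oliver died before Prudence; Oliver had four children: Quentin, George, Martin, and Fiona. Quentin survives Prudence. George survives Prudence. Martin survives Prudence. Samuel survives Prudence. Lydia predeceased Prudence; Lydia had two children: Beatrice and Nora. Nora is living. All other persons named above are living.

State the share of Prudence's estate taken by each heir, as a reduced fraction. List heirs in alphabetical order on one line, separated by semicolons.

There is no surviving spouse, so the entire estate passes to Prudence's descendants per stirpes.
The estate is divided into 4 equal shares of 1/4 among Isaac, Winifred, Lydia, Tessa.
Isaac predeceased; the 1/4 allotted to Isaac's branch passes to Isaac's issue by representation.
The 1/4 is divided into 4 equal shares of 1/16 among Edmund, Judith, Charles, Albert.
Edmund is living and takes 1/16.
Judith is living and takes 1/16.
Charles is living and takes 1/16.
Albert is living and takes 1/16.
Winifred predeceased; the 1/4 allotted to Winifred's branch passes to Winifred's issue by representation.
The 1/4 is divided into 2 equal shares of 1/8 among Oliver, Samuel.
Oliver predeceased; the 1/8 allotted to Oliver's branch passes to Oliver's issue by representation.
The 1/8 is divided into 4 equal shares of 1/32 among Quentin, George, Martin, Fiona.
Quentin is living and takes 1/32.
George is living and takes 1/32.
Martin is living and takes 1/32.
Fiona is living and takes 1/32.
Samuel is living and takes 1/8.
Lydia predeceased; the 1/4 allotted to Lydia's branch passes to Lydia's issue by representation.
The 1/4 is divided into 2 equal shares of 1/8 among Beatrice, Nora.
Beatrice is living and takes 1/8.
Nora is living and takes 1/8.
Tessa is living and takes 1/4.

Albert 1/16; Beatrice 1/8; Charles 1/16; Edmund 1/16; Fiona 1/32; George 1/32; Judith 1/16; Martin 1/32; Nora 1/8; Quentin 1/32; Samuel 1/8; Tessa 1/4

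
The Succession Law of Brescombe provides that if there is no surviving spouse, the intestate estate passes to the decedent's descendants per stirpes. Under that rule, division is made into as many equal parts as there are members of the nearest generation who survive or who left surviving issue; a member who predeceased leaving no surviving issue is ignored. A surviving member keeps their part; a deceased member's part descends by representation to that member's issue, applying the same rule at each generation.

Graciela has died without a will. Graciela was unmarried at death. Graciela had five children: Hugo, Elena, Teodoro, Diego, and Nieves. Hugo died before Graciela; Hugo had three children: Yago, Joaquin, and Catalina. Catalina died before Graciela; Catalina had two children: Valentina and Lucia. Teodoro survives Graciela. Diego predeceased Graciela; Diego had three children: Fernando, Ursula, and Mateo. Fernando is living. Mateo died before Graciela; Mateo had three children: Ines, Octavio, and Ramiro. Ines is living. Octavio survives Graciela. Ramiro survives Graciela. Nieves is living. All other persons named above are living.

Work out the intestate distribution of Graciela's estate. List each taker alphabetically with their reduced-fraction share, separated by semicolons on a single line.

There is no surviving spouse, so the entire estate passes to Graciela's descendants per stirpes.
The estate is divided into 5 equal shares of 1/5 among Hugo, Elena, Teodoro, Diego, Nieves.
Hugo predeceased; the 1/5 allotted to Hugo's branch passes to Hugo's issue by representation.
The 1/5 is divided into 3 equal shares of 1/15 among Yago, Joaquin, Catalina.
Yago is living and takes 1/15.
Joaquin is living and takes 1/15.
Catalina predeceased; the 1/15 allotted to Catalina's branch passes to Catalina's issue by representation.
The 1/15 is divided into 2 equal shares of 1/30 among Valentina, Lucia.
Valentina is living and takes 1/30.
Lucia is living and takes 1/30.
Elena is living and takes 1/5.
Teodoro is living and takes 1/5.
Diego predeceased; the 1/5 allotted to Diego's branch passes to Diego's issue by representation.
The 1/5 is divided into 3 equal shares of 1/15 among Fernando, Ursula, Mateo.
Fernando is living and takes 1/15.
Ursula is living and takes 1/15.
Mateo predeceased; the 1/15 allotted to Mateo's branch passes to Mateo's issue by representation.
The 1/15 is divided into 3 equal shares of 1/45 among Ines, Octavio, Ramiro.
Ines is living and takes 1/45.
Octavio is living and takes 1/45.
Ramiro is living and takes 1/45.
Nieves is living and takes 1/5.

Elena 1/5; Fernando 1/15; Ines 1/45; Joaquin 1/15; Lucia 1/30; Nieves 1/5; Octavio 1/45; Ramiro 1/45; Teodoro 1/5; Ursula 1/15; Valentina 1/30; Yago 1/15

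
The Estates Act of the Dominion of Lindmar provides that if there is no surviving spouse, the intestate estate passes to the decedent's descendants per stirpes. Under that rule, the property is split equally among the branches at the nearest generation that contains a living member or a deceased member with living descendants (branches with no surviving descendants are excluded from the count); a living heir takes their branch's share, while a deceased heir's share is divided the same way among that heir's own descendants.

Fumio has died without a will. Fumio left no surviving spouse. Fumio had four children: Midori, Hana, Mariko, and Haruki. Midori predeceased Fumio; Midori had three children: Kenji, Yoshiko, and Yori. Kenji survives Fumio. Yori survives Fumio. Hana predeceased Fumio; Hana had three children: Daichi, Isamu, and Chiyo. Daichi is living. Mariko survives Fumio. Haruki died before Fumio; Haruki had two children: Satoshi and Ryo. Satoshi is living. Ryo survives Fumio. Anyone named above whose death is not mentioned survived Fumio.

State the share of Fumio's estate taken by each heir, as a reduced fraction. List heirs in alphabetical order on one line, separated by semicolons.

There is no surviving spouse, so the entire estate passes to Fumio's descendants per stirpes.
The estate is divided into 4 equal shares of 1/4 among Midori, Hana, Mariko, Haruki.
Midori predeceased; the 1/4 allotted to Midori's branch passes to Midori's issue by representation.
The 1/4 is divided into 3 equal shares of 1/12 among Kenji, Yoshiko, Yori.
Kenji is living and takes 1/12.
Yoshiko is living and takes 1/12.
Yori is living and takes 1/12.
Hana predeceased; the 1/4 allotted to Hana's branch passes to Hana's issue by representation.
The 1/4 is divided into 3 equal shares of 1/12 among Daichi, Isamu, Chiyo.
Daichi is living and takes 1/12.
Isamu is living and takes 1/12.
Chiyo is living and takes 1/12.
Mariko is living and takes 1/4.
Haruki predeceased; the 1/4 allotted to Haruki's branch passes to Haruki's issue by representation.
The 1/4 is divided into 2 equal shares of 1/8 among Satoshi, Ryo.
Satoshi is living and takes 1/8.
Ryo is living and takes 1/8.

Chiyo 1/12; Daichi 1/12; Isamu 1/12; Kenji 1/12; Mariko 1/4; Ryo 1/8; Satoshi 1/8; Yori 1/12; Yoshiko 1/12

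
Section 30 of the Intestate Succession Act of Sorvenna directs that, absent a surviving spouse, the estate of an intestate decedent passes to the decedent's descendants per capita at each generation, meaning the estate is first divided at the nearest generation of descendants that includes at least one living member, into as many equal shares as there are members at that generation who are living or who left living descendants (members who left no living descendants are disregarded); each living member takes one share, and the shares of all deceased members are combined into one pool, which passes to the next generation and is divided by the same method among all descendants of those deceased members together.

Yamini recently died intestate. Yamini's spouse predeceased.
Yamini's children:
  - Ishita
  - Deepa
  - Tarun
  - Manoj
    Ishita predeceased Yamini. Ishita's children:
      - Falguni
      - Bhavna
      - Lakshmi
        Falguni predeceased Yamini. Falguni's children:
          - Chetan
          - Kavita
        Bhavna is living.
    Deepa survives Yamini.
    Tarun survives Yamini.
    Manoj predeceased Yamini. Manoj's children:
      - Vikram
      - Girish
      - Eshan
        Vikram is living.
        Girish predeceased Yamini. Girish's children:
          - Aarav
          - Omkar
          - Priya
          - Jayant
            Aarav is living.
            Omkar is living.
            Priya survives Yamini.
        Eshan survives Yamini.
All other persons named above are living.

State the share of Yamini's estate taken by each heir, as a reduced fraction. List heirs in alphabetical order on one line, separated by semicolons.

There is no surviving spouse, so the entire estate passes to Yamini's descendants per capita at each generation.
At generation 1 (Ishita, Deepa, Tarun, Manoj) there are 4 shares of (1)/4 = 1/4 each.
Living: Deepa and Tarun — each takes 1/4.
Deceased: Ishita and Manoj. Their combined 1/2 is pooled and carried to generation 2.
At generation 2 (Falguni, Bhavna, Lakshmi, Vikram, Girish, Eshan) there are 6 shares of (1/2)/6 = 1/12 each.
Living: Bhavna, Lakshmi, Vikram, and Eshan — each takes 1/12.
Deceased: Falguni and Girish. Their combined 1/6 is pooled and carried to generation 3.
At generation 3 (Chetan, Kavita, Aarav, Omkar, Priya, Jayant) there are 6 shares of (1/6)/6 = 1/36 each.
Living: Chetan, Kavita, Aarav, Omkar, Priya, and Jayant — each takes 1/36.

Aarav 1/36; Bhavna 1/12; Chetan 1/36; Deepa 1/4; Eshan 1/12; Jayant 1/36; Kavita 1/36; Lakshmi 1/12; Omkar 1/36; Priya 1/36; Tarun 1/4; Vikram 1/12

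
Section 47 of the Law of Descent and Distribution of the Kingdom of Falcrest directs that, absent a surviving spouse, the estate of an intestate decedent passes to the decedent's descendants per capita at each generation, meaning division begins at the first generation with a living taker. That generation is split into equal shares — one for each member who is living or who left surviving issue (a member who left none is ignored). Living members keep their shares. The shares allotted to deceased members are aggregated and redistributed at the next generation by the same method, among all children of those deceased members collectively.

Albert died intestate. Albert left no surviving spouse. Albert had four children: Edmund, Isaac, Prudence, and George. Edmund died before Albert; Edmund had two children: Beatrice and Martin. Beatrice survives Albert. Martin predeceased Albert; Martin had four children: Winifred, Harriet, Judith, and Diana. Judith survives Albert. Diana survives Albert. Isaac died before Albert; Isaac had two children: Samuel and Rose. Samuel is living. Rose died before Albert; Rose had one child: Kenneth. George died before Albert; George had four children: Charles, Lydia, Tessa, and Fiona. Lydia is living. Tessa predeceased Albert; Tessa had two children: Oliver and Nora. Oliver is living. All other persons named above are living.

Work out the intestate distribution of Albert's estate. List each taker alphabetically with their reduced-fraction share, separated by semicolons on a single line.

Beatrice 3/32; Charles 3/32; Diana 9/224; Fiona 3/32; Harriet 9/224; Judith 9/224; Kenneth 9/224; Lydia 3/32; Nora 9/224; Oliver 9/224; Prudence 1/4; Samuel 3/32; Winifred 9/224

There is no surviving spouse, so the entire estate passes to Albert's descendants per capita at each generation.
At generation 1 (Edmund, Isaac, Prudence, George) there are 4 shares of (1)/4 = 1/4 each.
Living: Prudence — each takes 1/4.
Deceased: Edmund, Isaac, and George. Their combined 3/4 is pooled and carried to generation 2.
At generation 2 (Beatrice, Martin, Samuel, Rose, Charles, Lydia, Tessa, Fiona) there are 8 shares of (3/4)/8 = 3/32 each.
Living: Beatrice, Samuel, Charles, Lydia, and Fiona — each takes 3/32.
Deceased: Martin, Rose, and Tessa. Their combined 9/32 is pooled and carried to generation 3.
At generation 3 (Winifred, Harriet, Judith, Diana, Kenneth, Oliver, Nora) there are 7 shares of (9/32)/7 = 9/224 each.
Living: Winifred, Harriet, Judith, Diana, Kenneth, Oliver, and Nora — each takes 9/224.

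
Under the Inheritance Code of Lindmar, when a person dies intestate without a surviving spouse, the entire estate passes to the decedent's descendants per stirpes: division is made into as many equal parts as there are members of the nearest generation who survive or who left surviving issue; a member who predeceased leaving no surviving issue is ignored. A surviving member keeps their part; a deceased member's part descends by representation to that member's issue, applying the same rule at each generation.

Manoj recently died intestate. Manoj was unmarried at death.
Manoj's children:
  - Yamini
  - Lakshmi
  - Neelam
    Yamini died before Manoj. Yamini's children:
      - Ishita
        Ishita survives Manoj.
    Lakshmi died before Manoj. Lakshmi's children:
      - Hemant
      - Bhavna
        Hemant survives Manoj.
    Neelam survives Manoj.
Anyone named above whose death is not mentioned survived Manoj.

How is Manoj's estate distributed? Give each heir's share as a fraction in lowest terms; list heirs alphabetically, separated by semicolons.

There is no surviving spouse, so the entire estate passes to Manoj's descendants per stirpes.
The estate is divided into 3 equal shares of 1/3 among Yamini, Lakshmi, Neelam.
Yamini predeceased; the 1/3 allotted to Yamini's branch passes to Yamini's issue by representation.
Ishita is the sole taker at this level and receives the full 1/3.
Lakshmi predeceased; the 1/3 allotted to Lakshmi's branch passes to Lakshmi's issue by representation.
The 1/3 is divided into 2 equal shares of 1/6 among Hemant, Bhavna.
Hemant is living and takes 1/6.
Bhavna is living and takes 1/6.
Neelam is living and takes 1/3.

Bhavna 1/6; Hemant 1/6; Ishita 1/3; Neelam 1/3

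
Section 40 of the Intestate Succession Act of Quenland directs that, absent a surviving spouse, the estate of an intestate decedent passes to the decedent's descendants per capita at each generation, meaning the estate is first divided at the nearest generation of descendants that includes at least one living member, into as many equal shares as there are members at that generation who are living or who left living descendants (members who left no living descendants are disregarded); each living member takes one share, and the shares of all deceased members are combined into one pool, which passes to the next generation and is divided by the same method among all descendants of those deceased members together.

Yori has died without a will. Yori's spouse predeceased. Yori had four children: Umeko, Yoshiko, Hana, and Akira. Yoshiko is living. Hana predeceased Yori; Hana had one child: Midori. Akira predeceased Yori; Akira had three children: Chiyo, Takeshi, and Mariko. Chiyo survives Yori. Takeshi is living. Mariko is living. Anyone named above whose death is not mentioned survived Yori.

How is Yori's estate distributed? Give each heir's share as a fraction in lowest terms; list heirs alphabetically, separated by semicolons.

There is no surviving spouse, so the entire estate passes to Yori's descendants per capita at each generation.
At generation 1 (Umeko, Yoshiko, Hana, Akira) there are 4 shares of (1)/4 = 1/4 each.
Living: Umeko and Yoshiko — each takes 1/4.
Deceased: Hana and Akira. Their combined 1/2 is pooled and carried to generation 2.
At generation 2 (Midori, Chiyo, Takeshi, Mariko) there are 4 shares of (1/2)/4 = 1/8 each.
Living: Midori, Chiyo, Takeshi, and Mariko — each takes 1/8.

Chiyo 1/8; Mariko 1/8; Midori 1/8; Takeshi 1/8; Umeko 1/4; Yoshiko 1/4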